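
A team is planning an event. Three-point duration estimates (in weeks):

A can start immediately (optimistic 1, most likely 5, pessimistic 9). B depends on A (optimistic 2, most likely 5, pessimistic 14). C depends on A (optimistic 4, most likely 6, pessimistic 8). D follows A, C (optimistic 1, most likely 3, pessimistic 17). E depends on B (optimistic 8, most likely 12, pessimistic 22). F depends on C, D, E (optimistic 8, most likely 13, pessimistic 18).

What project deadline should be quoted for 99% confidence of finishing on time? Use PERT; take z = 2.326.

45.7 weeks

te_A = (1 + 4·5 + 9)/6 = 30/6 = 5; σ²_A = ((9−1)/6)² = 1.778
te_B = (2 + 4·5 + 14)/6 = 36/6 = 6; σ²_B = ((14−2)/6)² = 4.000
te_C = (4 + 4·6 + 8)/6 = 36/6 = 6; σ²_C = ((8−4)/6)² = 0.444
te_D = (1 + 4·3 + 17)/6 = 30/6 = 5; σ²_D = ((17−1)/6)² = 7.111
te_E = (8 + 4·12 + 22)/6 = 78/6 = 13; σ²_E = ((22−8)/6)² = 5.444
te_F = (8 + 4·13 + 18)/6 = 78/6 = 13; σ²_F = ((18−8)/6)² = 2.778

Forward pass:
ES_A = 0; EF_A = 5
ES_B = 5; EF_B = 5+6 = 11
ES_C = 5; EF_C = 5+6 = 11
ES_D = max(EF_A=5, EF_C=11) = 11; EF_D = 11+5 = 16
ES_E = 11; EF_E = 11+13 = 24
ES_F = max(EF_C=11, EF_D=16, EF_E=24) = 24; EF_F = 24+13 = 37
Expected project duration μ = 37 weeks. Critical path: A → B → E → F.

Variance along critical path = 1.778 + 4.000 + 5.444 + 2.778 = 14.000; σ = 3.742 weeks.
D = μ + z·σ = 37 + 2.326·3.742 = 45.7 weeks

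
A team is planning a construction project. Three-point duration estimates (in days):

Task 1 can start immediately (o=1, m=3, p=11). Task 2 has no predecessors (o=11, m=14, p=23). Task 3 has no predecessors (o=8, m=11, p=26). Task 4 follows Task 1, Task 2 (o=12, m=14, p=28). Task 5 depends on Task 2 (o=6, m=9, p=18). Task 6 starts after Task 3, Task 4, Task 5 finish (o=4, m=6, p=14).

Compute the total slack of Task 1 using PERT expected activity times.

11 days

te_Task 1 = (1 + 4·3 + 11)/6 = 24/6 = 4
te_Task 2 = (11 + 4·14 + 23)/6 = 90/6 = 15
te_Task 3 = (8 + 4·11 + 26)/6 = 78/6 = 13
te_Task 4 = (12 + 4·14 + 28)/6 = 96/6 = 16
te_Task 5 = (6 + 4·9 + 18)/6 = 60/6 = 10
te_Task 6 = (4 + 4·6 + 14)/6 = 42/6 = 7

Forward pass:
ES_Task 1 = 0; EF_Task 1 = 4
ES_Task 2 = 0; EF_Task 2 = 15
ES_Task 3 = 0; EF_Task 3 = 13
ES_Task 4 = max(EF_Task 1=4, EF_Task 2=15) = 15; EF_Task 4 = 15+16 = 31
ES_Task 5 = 15; EF_Task 5 = 15+10 = 25
ES_Task 6 = max(EF_Task 3=13, EF_Task 4=31, EF_Task 5=25) = 31; EF_Task 6 = 31+7 = 38
Expected project duration μ = 38 days. Critical path: Task 2 → Task 4 → Task 6.

Backward pass:
LF_Task 6 = 38; LS_Task 6 = 38−7 = 31
LF_Task 5 = LS_Task 6 = 31; LS_Task 5 = 31−10 = 21
LF_Task 4 = LS_Task 6 = 31; LS_Task 4 = 31−16 = 15
LF_Task 3 = LS_Task 6 = 31; LS_Task 3 = 31−13 = 18
LF_Task 2 = min(LS_Task 4=15, LS_Task 5=21) = 15; LS_Task 2 = 15−15 = 0
LF_Task 1 = LS_Task 4 = 15; LS_Task 1 = 15−4 = 11
Slack_Task 1 = LS_Task 1 − ES_Task 1 = 11 − 0 = 11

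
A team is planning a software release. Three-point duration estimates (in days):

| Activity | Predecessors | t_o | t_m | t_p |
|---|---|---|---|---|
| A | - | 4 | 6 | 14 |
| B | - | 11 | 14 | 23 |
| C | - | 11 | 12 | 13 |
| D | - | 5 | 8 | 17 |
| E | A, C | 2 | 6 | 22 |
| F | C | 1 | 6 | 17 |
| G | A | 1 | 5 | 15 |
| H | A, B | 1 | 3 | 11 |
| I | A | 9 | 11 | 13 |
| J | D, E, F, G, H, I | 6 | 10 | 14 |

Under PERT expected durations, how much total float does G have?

te_A = (4 + 4·6 + 14)/6 = 42/6 = 7
te_B = (11 + 4·14 + 23)/6 = 90/6 = 15
te_C = (11 + 4·12 + 13)/6 = 72/6 = 12
te_D = (5 + 4·8 + 17)/6 = 54/6 = 9
te_E = (2 + 4·6 + 22)/6 = 48/6 = 8
te_F = (1 + 4·6 + 17)/6 = 42/6 = 7
te_G = (1 + 4·5 + 15)/6 = 36/6 = 6
te_H = (1 + 4·3 + 11)/6 = 24/6 = 4
te_I = (9 + 4·11 + 13)/6 = 66/6 = 11
te_J = (6 + 4·10 + 14)/6 = 60/6 = 10

Forward pass:
ES_A = 0; EF_A = 7
ES_B = 0; EF_B = 15
ES_C = 0; EF_C = 12
ES_D = 0; EF_D = 9
ES_E = max(EF_A=7, EF_C=12) = 12; EF_E = 12+8 = 20
ES_F = 12; EF_F = 12+7 = 19
ES_G = 7; EF_G = 7+6 = 13
ES_H = max(EF_A=7, EF_B=15) = 15; EF_H = 15+4 = 19
ES_I = 7; EF_I = 7+11 = 18
ES_J = max(EF_D=9, EF_E=20, EF_F=19, EF_G=13, EF_H=19, EF_I=18) = 20; EF_J = 20+10 = 30
Expected project duration μ = 30 days. Critical path: C → E → J.

Backward pass:
LF_J = 30; LS_J = 30−10 = 20
LF_I = LS_J = 20; LS_I = 20−11 = 9
LF_H = LS_J = 20; LS_H = 20−4 = 16
LF_G = LS_J = 20; LS_G = 20−6 = 14
LF_F = LS_J = 20; LS_F = 20−7 = 13
LF_E = LS_J = 20; LS_E = 20−8 = 12
LF_D = LS_J = 20; LS_D = 20−9 = 11
LF_C = min(LS_E=12, LS_F=13) = 12; LS_C = 12−12 = 0
LF_B = LS_H = 16; LS_B = 16−15 = 1
LF_A = min(LS_E=12, LS_G=14, LS_H=16, LS_I=9) = 9; LS_A = 9−7 = 2
Slack_G = LS_G − ES_G = 14 − 7 = 7

7 days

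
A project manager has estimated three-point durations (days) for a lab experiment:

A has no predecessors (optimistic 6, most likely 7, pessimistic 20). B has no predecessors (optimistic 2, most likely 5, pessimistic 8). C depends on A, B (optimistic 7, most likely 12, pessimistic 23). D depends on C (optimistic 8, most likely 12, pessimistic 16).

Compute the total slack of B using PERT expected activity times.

te_A = (6 + 4·7 + 20)/6 = 54/6 = 9
te_B = (2 + 4·5 + 8)/6 = 30/6 = 5
te_C = (7 + 4·12 + 23)/6 = 78/6 = 13
te_D = (8 + 4·12 + 16)/6 = 72/6 = 12

Forward pass:
ES_A = 0; EF_A = 9
ES_B = 0; EF_B = 5
ES_C = max(EF_A=9, EF_B=5) = 9; EF_C = 9+13 = 22
ES_D = 22; EF_D = 22+12 = 34
Expected project duration μ = 34 days. Critical path: A → C → D.

Backward pass:
LF_D = 34; LS_D = 34−12 = 22
LF_C = LS_D = 22; LS_C = 22−13 = 9
LF_B = LS_C = 9; LS_B = 9−5 = 4
LF_A = LS_C = 9; LS_A = 9−9 = 0
Slack_B = LS_B − ES_B = 4 − 0 = 4

4 days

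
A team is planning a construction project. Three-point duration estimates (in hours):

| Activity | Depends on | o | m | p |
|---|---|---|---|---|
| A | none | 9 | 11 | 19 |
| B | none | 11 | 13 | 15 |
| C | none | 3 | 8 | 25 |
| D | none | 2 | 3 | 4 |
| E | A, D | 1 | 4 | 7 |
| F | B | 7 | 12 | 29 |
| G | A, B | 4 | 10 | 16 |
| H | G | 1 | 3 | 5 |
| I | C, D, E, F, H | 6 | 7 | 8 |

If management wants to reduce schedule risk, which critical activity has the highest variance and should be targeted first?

te_A = (9 + 4·11 + 19)/6 = 72/6 = 12; σ²_A = ((19−9)/6)² = 2.778
te_B = (11 + 4·13 + 15)/6 = 78/6 = 13; σ²_B = ((15−11)/6)² = 0.444
te_C = (3 + 4·8 + 25)/6 = 60/6 = 10; σ²_C = ((25−3)/6)² = 13.444
te_D = (2 + 4·3 + 4)/6 = 18/6 = 3; σ²_D = ((4−2)/6)² = 0.111
te_E = (1 + 4·4 + 7)/6 = 24/6 = 4; σ²_E = ((7−1)/6)² = 1.000
te_F = (7 + 4·12 + 29)/6 = 84/6 = 14; σ²_F = ((29−7)/6)² = 13.444
te_G = (4 + 4·10 + 16)/6 = 60/6 = 10; σ²_G = ((16−4)/6)² = 4.000
te_H = (1 + 4·3 + 5)/6 = 18/6 = 3; σ²_H = ((5−1)/6)² = 0.444
te_I = (6 + 4·7 + 8)/6 = 42/6 = 7; σ²_I = ((8−6)/6)² = 0.111

Forward pass:
ES_A = 0; EF_A = 12
ES_B = 0; EF_B = 13
ES_C = 0; EF_C = 10
ES_D = 0; EF_D = 3
ES_E = max(EF_A=12, EF_D=3) = 12; EF_E = 12+4 = 16
ES_F = 13; EF_F = 13+14 = 27
ES_G = max(EF_A=12, EF_B=13) = 13; EF_G = 13+10 = 23
ES_H = 23; EF_H = 23+3 = 26
ES_I = max(EF_C=10, EF_D=3, EF_E=16, EF_F=27, EF_H=26) = 27; EF_I = 27+7 = 34
Expected project duration μ = 34 hours. Critical path: B → F → I.

Variances on critical path: σ²_B=0.444, σ²_F=13.444, σ²_I=0.111.
Largest is σ²_F = 13.444.

F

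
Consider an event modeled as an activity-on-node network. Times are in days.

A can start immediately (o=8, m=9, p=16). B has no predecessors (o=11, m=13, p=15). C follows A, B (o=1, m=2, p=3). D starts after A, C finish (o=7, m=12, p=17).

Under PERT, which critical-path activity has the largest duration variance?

D

te_A = (8 + 4·9 + 16)/6 = 60/6 = 10; σ²_A = ((16−8)/6)² = 1.778
te_B = (11 + 4·13 + 15)/6 = 78/6 = 13; σ²_B = ((15−11)/6)² = 0.444
te_C = (1 + 4·2 + 3)/6 = 12/6 = 2; σ²_C = ((3−1)/6)² = 0.111
te_D = (7 + 4·12 + 17)/6 = 72/6 = 12; σ²_D = ((17−7)/6)² = 2.778

Forward pass:
ES_A = 0; EF_A = 10
ES_B = 0; EF_B = 13
ES_C = max(EF_A=10, EF_B=13) = 13; EF_C = 13+2 = 15
ES_D = max(EF_A=10, EF_C=15) = 15; EF_D = 15+12 = 27
Expected project duration μ = 27 days. Critical path: B → C → D.

Variances on critical path: σ²_B=0.444, σ²_C=0.111, σ²_D=2.778.
Largest is σ²_D = 2.778.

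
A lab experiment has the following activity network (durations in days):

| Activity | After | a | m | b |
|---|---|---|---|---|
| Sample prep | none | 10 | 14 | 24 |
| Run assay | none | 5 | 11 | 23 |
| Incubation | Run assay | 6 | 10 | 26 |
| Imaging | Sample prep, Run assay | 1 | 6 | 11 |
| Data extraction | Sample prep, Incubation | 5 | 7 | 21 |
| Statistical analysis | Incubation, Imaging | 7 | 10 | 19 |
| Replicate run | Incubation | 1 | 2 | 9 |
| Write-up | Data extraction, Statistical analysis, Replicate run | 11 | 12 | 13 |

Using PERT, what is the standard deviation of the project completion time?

4.92 days

te_Sample prep = (10 + 4·14 + 24)/6 = 90/6 = 15; σ²_Sample prep = ((24−10)/6)² = 5.444
te_Run assay = (5 + 4·11 + 23)/6 = 72/6 = 12; σ²_Run assay = ((23−5)/6)² = 9.000
te_Incubation = (6 + 4·10 + 26)/6 = 72/6 = 12; σ²_Incubation = ((26−6)/6)² = 11.111
te_Imaging = (1 + 4·6 + 11)/6 = 36/6 = 6; σ²_Imaging = ((11−1)/6)² = 2.778
te_Data extraction = (5 + 4·7 + 21)/6 = 54/6 = 9; σ²_Data extraction = ((21−5)/6)² = 7.111
te_Statistical analysis = (7 + 4·10 + 19)/6 = 66/6 = 11; σ²_Statistical analysis = ((19−7)/6)² = 4.000
te_Replicate run = (1 + 4·2 + 9)/6 = 18/6 = 3; σ²_Replicate run = ((9−1)/6)² = 1.778
te_Write-up = (11 + 4·12 + 13)/6 = 72/6 = 12; σ²_Write-up = ((13−11)/6)² = 0.111

Forward pass:
ES_Sample prep = 0; EF_Sample prep = 15
ES_Run assay = 0; EF_Run assay = 12
ES_Incubation = 12; EF_Incubation = 12+12 = 24
ES_Imaging = max(EF_Sample prep=15, EF_Run assay=12) = 15; EF_Imaging = 15+6 = 21
ES_Data extraction = max(EF_Sample prep=15, EF_Incubation=24) = 24; EF_Data extraction = 24+9 = 33
ES_Statistical analysis = max(EF_Incubation=24, EF_Imaging=21) = 24; EF_Statistical analysis = 24+11 = 35
ES_Replicate run = 24; EF_Replicate run = 24+3 = 27
ES_Write-up = max(EF_Data extraction=33, EF_Statistical analysis=35, EF_Replicate run=27) = 35; EF_Write-up = 35+12 = 47
Expected project duration μ = 47 days. Critical path: Run assay → Incubation → Statistical analysis → Write-up.

Variance along critical path = 9.000 + 11.111 + 4.000 + 0.111 = 24.222
σ = √24.222 = 4.922 days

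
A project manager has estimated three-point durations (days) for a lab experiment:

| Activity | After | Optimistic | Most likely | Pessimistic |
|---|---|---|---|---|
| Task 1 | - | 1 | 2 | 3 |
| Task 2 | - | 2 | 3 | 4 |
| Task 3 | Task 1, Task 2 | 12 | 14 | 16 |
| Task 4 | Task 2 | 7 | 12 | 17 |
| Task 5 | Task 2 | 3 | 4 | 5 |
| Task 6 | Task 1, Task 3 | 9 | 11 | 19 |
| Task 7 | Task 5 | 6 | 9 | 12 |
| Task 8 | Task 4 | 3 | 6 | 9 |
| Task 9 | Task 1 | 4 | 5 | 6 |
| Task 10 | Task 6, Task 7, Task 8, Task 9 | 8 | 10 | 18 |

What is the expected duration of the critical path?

te_Task 1 = (1 + 4·2 + 3)/6 = 12/6 = 2
te_Task 2 = (2 + 4·3 + 4)/6 = 18/6 = 3
te_Task 3 = (12 + 4·14 + 16)/6 = 84/6 = 14
te_Task 4 = (7 + 4·12 + 17)/6 = 72/6 = 12
te_Task 5 = (3 + 4·4 + 5)/6 = 24/6 = 4
te_Task 6 = (9 + 4·11 + 19)/6 = 72/6 = 12
te_Task 7 = (6 + 4·9 + 12)/6 = 54/6 = 9
te_Task 8 = (3 + 4·6 + 9)/6 = 36/6 = 6
te_Task 9 = (4 + 4·5 + 6)/6 = 30/6 = 5
te_Task 10 = (8 + 4·10 + 18)/6 = 66/6 = 11

Forward pass:
ES_Task 1 = 0; EF_Task 1 = 2
ES_Task 2 = 0; EF_Task 2 = 3
ES_Task 3 = max(EF_Task 1=2, EF_Task 2=3) = 3; EF_Task 3 = 3+14 = 17
ES_Task 4 = 3; EF_Task 4 = 3+12 = 15
ES_Task 5 = 3; EF_Task 5 = 3+4 = 7
ES_Task 6 = max(EF_Task 1=2, EF_Task 3=17) = 17; EF_Task 6 = 17+12 = 29
ES_Task 7 = 7; EF_Task 7 = 7+9 = 16
ES_Task 8 = 15; EF_Task 8 = 15+6 = 21
ES_Task 9 = 2; EF_Task 9 = 2+5 = 7
ES_Task 10 = max(EF_Task 6=29, EF_Task 7=16, EF_Task 8=21, EF_Task 9=7) = 29; EF_Task 10 = 29+11 = 40
Expected project duration μ = 40 days. Critical path: Task 2 → Task 3 → Task 6 → Task 10.

40 days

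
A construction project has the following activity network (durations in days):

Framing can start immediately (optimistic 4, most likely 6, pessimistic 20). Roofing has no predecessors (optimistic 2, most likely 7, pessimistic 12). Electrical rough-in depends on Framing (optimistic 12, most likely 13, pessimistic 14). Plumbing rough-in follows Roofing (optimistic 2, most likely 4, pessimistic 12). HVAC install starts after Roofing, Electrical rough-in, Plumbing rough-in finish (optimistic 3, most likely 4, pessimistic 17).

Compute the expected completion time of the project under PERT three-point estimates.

te_Framing = (4 + 4·6 + 20)/6 = 48/6 = 8
te_Roofing = (2 + 4·7 + 12)/6 = 42/6 = 7
te_Electrical rough-in = (12 + 4·13 + 14)/6 = 78/6 = 13
te_Plumbing rough-in = (2 + 4·4 + 12)/6 = 30/6 = 5
te_HVAC install = (3 + 4·4 + 17)/6 = 36/6 = 6

Forward pass:
ES_Framing = 0; EF_Framing = 8
ES_Roofing = 0; EF_Roofing = 7
ES_Electrical rough-in = 8; EF_Electrical rough-in = 8+13 = 21
ES_Plumbing rough-in = 7; EF_Plumbing rough-in = 7+5 = 12
ES_HVAC install = max(EF_Roofing=7, EF_Electrical rough-in=21, EF_Plumbing rough-in=12) = 21; EF_HVAC install = 21+6 = 27
Expected project duration μ = 27 days. Critical path: Framing → Electrical rough-in → HVAC install.

27 days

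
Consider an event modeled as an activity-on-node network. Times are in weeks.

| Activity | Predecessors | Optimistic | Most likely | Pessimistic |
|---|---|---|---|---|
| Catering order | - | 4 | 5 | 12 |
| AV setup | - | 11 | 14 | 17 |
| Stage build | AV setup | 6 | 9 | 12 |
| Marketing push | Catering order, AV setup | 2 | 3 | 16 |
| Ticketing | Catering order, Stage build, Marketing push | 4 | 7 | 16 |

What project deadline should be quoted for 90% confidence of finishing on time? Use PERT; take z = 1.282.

te_Catering order = (4 + 4·5 + 12)/6 = 36/6 = 6; σ²_Catering order = ((12−4)/6)² = 1.778
te_AV setup = (11 + 4·14 + 17)/6 = 84/6 = 14; σ²_AV setup = ((17−11)/6)² = 1.000
te_Stage build = (6 + 4·9 + 12)/6 = 54/6 = 9; σ²_Stage build = ((12−6)/6)² = 1.000
te_Marketing push = (2 + 4·3 + 16)/6 = 30/6 = 5; σ²_Marketing push = ((16−2)/6)² = 5.444
te_Ticketing = (4 + 4·7 + 16)/6 = 48/6 = 8; σ²_Ticketing = ((16−4)/6)² = 4.000

Forward pass:
ES_Catering order = 0; EF_Catering order = 6
ES_AV setup = 0; EF_AV setup = 14
ES_Stage build = 14; EF_Stage build = 14+9 = 23
ES_Marketing push = max(EF_Catering order=6, EF_AV setup=14) = 14; EF_Marketing push = 14+5 = 19
ES_Ticketing = max(EF_Catering order=6, EF_Stage build=23, EF_Marketing push=19) = 23; EF_Ticketing = 23+8 = 31
Expected project duration μ = 31 weeks. Critical path: AV setup → Stage build → Ticketing.

Variance along critical path = 1.000 + 1.000 + 4.000 = 6.000; σ = 2.449 weeks.
D = μ + z·σ = 31 + 1.282·2.449 = 34.1 weeks

34.1 weeks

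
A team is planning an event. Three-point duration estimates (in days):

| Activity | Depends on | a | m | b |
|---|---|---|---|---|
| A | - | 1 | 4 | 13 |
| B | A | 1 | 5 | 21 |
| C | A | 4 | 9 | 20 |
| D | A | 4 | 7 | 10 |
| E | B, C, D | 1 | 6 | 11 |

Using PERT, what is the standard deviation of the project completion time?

te_A = (1 + 4·4 + 13)/6 = 30/6 = 5; σ²_A = ((13−1)/6)² = 4.000
te_B = (1 + 4·5 + 21)/6 = 42/6 = 7; σ²_B = ((21−1)/6)² = 11.111
te_C = (4 + 4·9 + 20)/6 = 60/6 = 10; σ²_C = ((20−4)/6)² = 7.111
te_D = (4 + 4·7 + 10)/6 = 42/6 = 7; σ²_D = ((10−4)/6)² = 1.000
te_E = (1 + 4·6 + 11)/6 = 36/6 = 6; σ²_E = ((11−1)/6)² = 2.778

Forward pass:
ES_A = 0; EF_A = 5
ES_B = 5; EF_B = 5+7 = 12
ES_C = 5; EF_C = 5+10 = 15
ES_D = 5; EF_D = 5+7 = 12
ES_E = max(EF_B=12, EF_C=15, EF_D=12) = 15; EF_E = 15+6 = 21
Expected project duration μ = 21 days. Critical path: A → C → E.

Variance along critical path = 4.000 + 7.111 + 2.778 = 13.889
σ = √13.889 = 3.727 days

3.73 days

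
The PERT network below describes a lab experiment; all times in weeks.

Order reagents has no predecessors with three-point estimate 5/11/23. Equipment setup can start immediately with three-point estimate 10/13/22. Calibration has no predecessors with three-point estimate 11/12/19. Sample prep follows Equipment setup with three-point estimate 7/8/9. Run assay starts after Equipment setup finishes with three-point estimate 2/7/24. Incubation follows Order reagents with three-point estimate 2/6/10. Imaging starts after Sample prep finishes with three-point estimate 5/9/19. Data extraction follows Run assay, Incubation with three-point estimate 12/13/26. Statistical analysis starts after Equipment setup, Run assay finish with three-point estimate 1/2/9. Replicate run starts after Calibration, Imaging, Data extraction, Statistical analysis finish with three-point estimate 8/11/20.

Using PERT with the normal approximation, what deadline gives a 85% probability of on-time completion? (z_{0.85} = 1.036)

te_Order reagents = (5 + 4·11 + 23)/6 = 72/6 = 12; σ²_Order reagents = ((23−5)/6)² = 9.000
te_Equipment setup = (10 + 4·13 + 22)/6 = 84/6 = 14; σ²_Equipment setup = ((22−10)/6)² = 4.000
te_Calibration = (11 + 4·12 + 19)/6 = 78/6 = 13; σ²_Calibration = ((19−11)/6)² = 1.778
te_Sample prep = (7 + 4·8 + 9)/6 = 48/6 = 8; σ²_Sample prep = ((9−7)/6)² = 0.111
te_Run assay = (2 + 4·7 + 24)/6 = 54/6 = 9; σ²_Run assay = ((24−2)/6)² = 13.444
te_Incubation = (2 + 4·6 + 10)/6 = 36/6 = 6; σ²_Incubation = ((10−2)/6)² = 1.778
te_Imaging = (5 + 4·9 + 19)/6 = 60/6 = 10; σ²_Imaging = ((19−5)/6)² = 5.444
te_Data extraction = (12 + 4·13 + 26)/6 = 90/6 = 15; σ²_Data extraction = ((26−12)/6)² = 5.444
te_Statistical analysis = (1 + 4·2 + 9)/6 = 18/6 = 3; σ²_Statistical analysis = ((9−1)/6)² = 1.778
te_Replicate run = (8 + 4·11 + 20)/6 = 72/6 = 12; σ²_Replicate run = ((20−8)/6)² = 4.000

Forward pass:
ES_Order reagents = 0; EF_Order reagents = 12
ES_Equipment setup = 0; EF_Equipment setup = 14
ES_Calibration = 0; EF_Calibration = 13
ES_Sample prep = 14; EF_Sample prep = 14+8 = 22
ES_Run assay = 14; EF_Run assay = 14+9 = 23
ES_Incubation = 12; EF_Incubation = 12+6 = 18
ES_Imaging = 22; EF_Imaging = 22+10 = 32
ES_Data extraction = max(EF_Run assay=23, EF_Incubation=18) = 23; EF_Data extraction = 23+15 = 38
ES_Statistical analysis = max(EF_Equipment setup=14, EF_Run assay=23) = 23; EF_Statistical analysis = 23+3 = 26
ES_Replicate run = max(EF_Calibration=13, EF_Imaging=32, EF_Data extraction=38, EF_Statistical analysis=26) = 38; EF_Replicate run = 38+12 = 50
Expected project duration μ = 50 weeks. Critical path: Equipment setup → Run assay → Data extraction → Replicate run.

Variance along critical path = 4.000 + 13.444 + 5.444 + 4.000 = 26.889; σ = 5.185 weeks.
D = μ + z·σ = 50 + 1.036·5.185 = 55.4 weeks

55.4 weeks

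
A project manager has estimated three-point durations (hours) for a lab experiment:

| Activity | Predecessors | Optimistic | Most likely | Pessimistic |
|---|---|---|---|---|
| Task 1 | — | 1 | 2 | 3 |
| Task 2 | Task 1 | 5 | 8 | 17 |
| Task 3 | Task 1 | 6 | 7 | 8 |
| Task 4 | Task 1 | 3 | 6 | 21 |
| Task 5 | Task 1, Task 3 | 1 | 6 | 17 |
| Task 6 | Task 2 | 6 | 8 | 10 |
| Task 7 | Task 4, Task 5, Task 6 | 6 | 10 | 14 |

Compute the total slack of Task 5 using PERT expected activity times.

3 hours

te_Task 1 = (1 + 4·2 + 3)/6 = 12/6 = 2
te_Task 2 = (5 + 4·8 + 17)/6 = 54/6 = 9
te_Task 3 = (6 + 4·7 + 8)/6 = 42/6 = 7
te_Task 4 = (3 + 4·6 + 21)/6 = 48/6 = 8
te_Task 5 = (1 + 4·6 + 17)/6 = 42/6 = 7
te_Task 6 = (6 + 4·8 + 10)/6 = 48/6 = 8
te_Task 7 = (6 + 4·10 + 14)/6 = 60/6 = 10

Forward pass:
ES_Task 1 = 0; EF_Task 1 = 2
ES_Task 2 = 2; EF_Task 2 = 2+9 = 11
ES_Task 3 = 2; EF_Task 3 = 2+7 = 9
ES_Task 4 = 2; EF_Task 4 = 2+8 = 10
ES_Task 5 = max(EF_Task 1=2, EF_Task 3=9) = 9; EF_Task 5 = 9+7 = 16
ES_Task 6 = 11; EF_Task 6 = 11+8 = 19
ES_Task 7 = max(EF_Task 4=10, EF_Task 5=16, EF_Task 6=19) = 19; EF_Task 7 = 19+10 = 29
Expected project duration μ = 29 hours. Critical path: Task 1 → Task 2 → Task 6 → Task 7.

Backward pass:
LF_Task 7 = 29; LS_Task 7 = 29−10 = 19
LF_Task 6 = LS_Task 7 = 19; LS_Task 6 = 19−8 = 11
LF_Task 5 = LS_Task 7 = 19; LS_Task 5 = 19−7 = 12
LF_Task 4 = LS_Task 7 = 19; LS_Task 4 = 19−8 = 11
LF_Task 3 = LS_Task 5 = 12; LS_Task 3 = 12−7 = 5
LF_Task 2 = LS_Task 6 = 11; LS_Task 2 = 11−9 = 2
LF_Task 1 = min(LS_Task 2=2, LS_Task 3=5, LS_Task 4=11, LS_Task 5=12) = 2; LS_Task 1 = 2−2 = 0
Slack_Task 5 = LS_Task 5 − ES_Task 5 = 12 − 9 = 3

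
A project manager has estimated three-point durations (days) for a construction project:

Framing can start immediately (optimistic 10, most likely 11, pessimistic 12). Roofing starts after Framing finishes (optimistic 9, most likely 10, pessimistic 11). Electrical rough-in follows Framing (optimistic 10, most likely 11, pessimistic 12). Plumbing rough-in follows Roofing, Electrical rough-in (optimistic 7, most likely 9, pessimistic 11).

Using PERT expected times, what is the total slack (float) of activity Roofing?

te_Framing = (10 + 4·11 + 12)/6 = 66/6 = 11
te_Roofing = (9 + 4·10 + 11)/6 = 60/6 = 10
te_Electrical rough-in = (10 + 4·11 + 12)/6 = 66/6 = 11
te_Plumbing rough-in = (7 + 4·9 + 11)/6 = 54/6 = 9

Forward pass:
ES_Framing = 0; EF_Framing = 11
ES_Roofing = 11; EF_Roofing = 11+10 = 21
ES_Electrical rough-in = 11; EF_Electrical rough-in = 11+11 = 22
ES_Plumbing rough-in = max(EF_Roofing=21, EF_Electrical rough-in=22) = 22; EF_Plumbing rough-in = 22+9 = 31
Expected project duration μ = 31 days. Critical path: Framing → Electrical rough-in → Plumbing rough-in.

Backward pass:
LF_Plumbing rough-in = 31; LS_Plumbing rough-in = 31−9 = 22
LF_Electrical rough-in = LS_Plumbing rough-in = 22; LS_Electrical rough-in = 22−11 = 11
LF_Roofing = LS_Plumbing rough-in = 22; LS_Roofing = 22−10 = 12
LF_Framing = min(LS_Roofing=12, LS_Electrical rough-in=11) = 11; LS_Framing = 11−11 = 0
Slack_Roofing = LS_Roofing − ES_Roofing = 12 − 11 = 1

1 days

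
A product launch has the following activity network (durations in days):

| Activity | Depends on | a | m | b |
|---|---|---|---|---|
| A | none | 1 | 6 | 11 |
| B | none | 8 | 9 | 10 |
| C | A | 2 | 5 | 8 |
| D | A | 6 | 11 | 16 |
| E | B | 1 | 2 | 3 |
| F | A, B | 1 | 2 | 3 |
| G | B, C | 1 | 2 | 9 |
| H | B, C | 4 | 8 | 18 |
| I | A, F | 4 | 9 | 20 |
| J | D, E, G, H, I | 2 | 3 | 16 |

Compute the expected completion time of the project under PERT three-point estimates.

te_A = (1 + 4·6 + 11)/6 = 36/6 = 6
te_B = (8 + 4·9 + 10)/6 = 54/6 = 9
te_C = (2 + 4·5 + 8)/6 = 30/6 = 5
te_D = (6 + 4·11 + 16)/6 = 66/6 = 11
te_E = (1 + 4·2 + 3)/6 = 12/6 = 2
te_F = (1 + 4·2 + 3)/6 = 12/6 = 2
te_G = (1 + 4·2 + 9)/6 = 18/6 = 3
te_H = (4 + 4·8 + 18)/6 = 54/6 = 9
te_I = (4 + 4·9 + 20)/6 = 60/6 = 10
te_J = (2 + 4·3 + 16)/6 = 30/6 = 5

Forward pass:
ES_A = 0; EF_A = 6
ES_B = 0; EF_B = 9
ES_C = 6; EF_C = 6+5 = 11
ES_D = 6; EF_D = 6+11 = 17
ES_E = 9; EF_E = 9+2 = 11
ES_F = max(EF_A=6, EF_B=9) = 9; EF_F = 9+2 = 11
ES_G = max(EF_B=9, EF_C=11) = 11; EF_G = 11+3 = 14
ES_H = max(EF_B=9, EF_C=11) = 11; EF_H = 11+9 = 20
ES_I = max(EF_A=6, EF_F=11) = 11; EF_I = 11+10 = 21
ES_J = max(EF_D=17, EF_E=11, EF_G=14, EF_H=20, EF_I=21) = 21; EF_J = 21+5 = 26
Expected project duration μ = 26 days. Critical path: B → F → I → J.

26 days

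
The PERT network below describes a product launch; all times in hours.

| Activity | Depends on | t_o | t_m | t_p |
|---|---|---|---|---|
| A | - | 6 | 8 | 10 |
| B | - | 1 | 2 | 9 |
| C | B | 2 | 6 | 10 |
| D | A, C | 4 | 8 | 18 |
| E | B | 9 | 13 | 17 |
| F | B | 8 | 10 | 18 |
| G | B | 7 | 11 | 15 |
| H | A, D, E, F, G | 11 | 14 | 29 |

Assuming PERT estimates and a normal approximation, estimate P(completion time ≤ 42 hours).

0.970

te_A = (6 + 4·8 + 10)/6 = 48/6 = 8; σ²_A = ((10−6)/6)² = 0.444
te_B = (1 + 4·2 + 9)/6 = 18/6 = 3; σ²_B = ((9−1)/6)² = 1.778
te_C = (2 + 4·6 + 10)/6 = 36/6 = 6; σ²_C = ((10−2)/6)² = 1.778
te_D = (4 + 4·8 + 18)/6 = 54/6 = 9; σ²_D = ((18−4)/6)² = 5.444
te_E = (9 + 4·13 + 17)/6 = 78/6 = 13; σ²_E = ((17−9)/6)² = 1.778
te_F = (8 + 4·10 + 18)/6 = 66/6 = 11; σ²_F = ((18−8)/6)² = 2.778
te_G = (7 + 4·11 + 15)/6 = 66/6 = 11; σ²_G = ((15−7)/6)² = 1.778
te_H = (11 + 4·14 + 29)/6 = 96/6 = 16; σ²_H = ((29−11)/6)² = 9.000

Forward pass:
ES_A = 0; EF_A = 8
ES_B = 0; EF_B = 3
ES_C = 3; EF_C = 3+6 = 9
ES_D = max(EF_A=8, EF_C=9) = 9; EF_D = 9+9 = 18
ES_E = 3; EF_E = 3+13 = 16
ES_F = 3; EF_F = 3+11 = 14
ES_G = 3; EF_G = 3+11 = 14
ES_H = max(EF_A=8, EF_D=18, EF_E=16, EF_F=14, EF_G=14) = 18; EF_H = 18+16 = 34
Expected project duration μ = 34 hours. Critical path: B → C → D → H.

Variance along critical path = 1.778 + 1.778 + 5.444 + 9.000 = 18.000; σ = √18.000 = 4.243 hours.
Z = (42 − 34) / 4.243 = 1.886
P(T ≤ 42) = Φ(1.886) ≈ 0.970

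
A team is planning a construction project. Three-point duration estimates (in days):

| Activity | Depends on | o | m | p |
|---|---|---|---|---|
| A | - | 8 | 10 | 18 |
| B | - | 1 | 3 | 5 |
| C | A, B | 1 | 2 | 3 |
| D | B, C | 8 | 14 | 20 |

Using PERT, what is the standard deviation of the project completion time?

te_A = (8 + 4·10 + 18)/6 = 66/6 = 11; σ²_A = ((18−8)/6)² = 2.778
te_B = (1 + 4·3 + 5)/6 = 18/6 = 3; σ²_B = ((5−1)/6)² = 0.444
te_C = (1 + 4·2 + 3)/6 = 12/6 = 2; σ²_C = ((3−1)/6)² = 0.111
te_D = (8 + 4·14 + 20)/6 = 84/6 = 14; σ²_D = ((20−8)/6)² = 4.000

Forward pass:
ES_A = 0; EF_A = 11
ES_B = 0; EF_B = 3
ES_C = max(EF_A=11, EF_B=3) = 11; EF_C = 11+2 = 13
ES_D = max(EF_B=3, EF_C=13) = 13; EF_D = 13+14 = 27
Expected project duration μ = 27 days. Critical path: A → C → D.

Variance along critical path = 2.778 + 0.111 + 4.000 = 6.889
σ = √6.889 = 2.625 days

2.62 days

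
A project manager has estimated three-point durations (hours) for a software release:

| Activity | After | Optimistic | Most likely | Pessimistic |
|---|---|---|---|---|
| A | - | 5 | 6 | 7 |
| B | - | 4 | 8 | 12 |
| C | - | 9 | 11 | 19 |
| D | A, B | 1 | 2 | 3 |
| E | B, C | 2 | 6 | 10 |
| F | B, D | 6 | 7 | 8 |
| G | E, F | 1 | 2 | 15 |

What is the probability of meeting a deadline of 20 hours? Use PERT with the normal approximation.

0.264

te_A = (5 + 4·6 + 7)/6 = 36/6 = 6; σ²_A = ((7−5)/6)² = 0.111
te_B = (4 + 4·8 + 12)/6 = 48/6 = 8; σ²_B = ((12−4)/6)² = 1.778
te_C = (9 + 4·11 + 19)/6 = 72/6 = 12; σ²_C = ((19−9)/6)² = 2.778
te_D = (1 + 4·2 + 3)/6 = 12/6 = 2; σ²_D = ((3−1)/6)² = 0.111
te_E = (2 + 4·6 + 10)/6 = 36/6 = 6; σ²_E = ((10−2)/6)² = 1.778
te_F = (6 + 4·7 + 8)/6 = 42/6 = 7; σ²_F = ((8−6)/6)² = 0.111
te_G = (1 + 4·2 + 15)/6 = 24/6 = 4; σ²_G = ((15−1)/6)² = 5.444

Forward pass:
ES_A = 0; EF_A = 6
ES_B = 0; EF_B = 8
ES_C = 0; EF_C = 12
ES_D = max(EF_A=6, EF_B=8) = 8; EF_D = 8+2 = 10
ES_E = max(EF_B=8, EF_C=12) = 12; EF_E = 12+6 = 18
ES_F = max(EF_B=8, EF_D=10) = 10; EF_F = 10+7 = 17
ES_G = max(EF_E=18, EF_F=17) = 18; EF_G = 18+4 = 22
Expected project duration μ = 22 hours. Critical path: C → E → G.

Variance along critical path = 2.778 + 1.778 + 5.444 = 10.000; σ = √10.000 = 3.162 hours.
Z = (20 − 22) / 3.162 = -0.632
P(T ≤ 20) = Φ(-0.632) ≈ 0.264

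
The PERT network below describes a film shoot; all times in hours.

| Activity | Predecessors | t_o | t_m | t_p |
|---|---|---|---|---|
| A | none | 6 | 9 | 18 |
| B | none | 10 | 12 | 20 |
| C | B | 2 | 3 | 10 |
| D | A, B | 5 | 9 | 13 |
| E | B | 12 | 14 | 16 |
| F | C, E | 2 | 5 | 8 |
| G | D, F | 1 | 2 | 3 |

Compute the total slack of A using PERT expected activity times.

13 hours

te_A = (6 + 4·9 + 18)/6 = 60/6 = 10
te_B = (10 + 4·12 + 20)/6 = 78/6 = 13
te_C = (2 + 4·3 + 10)/6 = 24/6 = 4
te_D = (5 + 4·9 + 13)/6 = 54/6 = 9
te_E = (12 + 4·14 + 16)/6 = 84/6 = 14
te_F = (2 + 4·5 + 8)/6 = 30/6 = 5
te_G = (1 + 4·2 + 3)/6 = 12/6 = 2

Forward pass:
ES_A = 0; EF_A = 10
ES_B = 0; EF_B = 13
ES_C = 13; EF_C = 13+4 = 17
ES_D = max(EF_A=10, EF_B=13) = 13; EF_D = 13+9 = 22
ES_E = 13; EF_E = 13+14 = 27
ES_F = max(EF_C=17, EF_E=27) = 27; EF_F = 27+5 = 32
ES_G = max(EF_D=22, EF_F=32) = 32; EF_G = 32+2 = 34
Expected project duration μ = 34 hours. Critical path: B → E → F → G.

Backward pass:
LF_G = 34; LS_G = 34−2 = 32
LF_F = LS_G = 32; LS_F = 32−5 = 27
LF_E = LS_F = 27; LS_E = 27−14 = 13
LF_D = LS_G = 32; LS_D = 32−9 = 23
LF_C = LS_F = 27; LS_C = 27−4 = 23
LF_B = min(LS_C=23, LS_D=23, LS_E=13) = 13; LS_B = 13−13 = 0
LF_A = LS_D = 23; LS_A = 23−10 = 13
Slack_A = LS_A − ES_A = 13 − 0 = 13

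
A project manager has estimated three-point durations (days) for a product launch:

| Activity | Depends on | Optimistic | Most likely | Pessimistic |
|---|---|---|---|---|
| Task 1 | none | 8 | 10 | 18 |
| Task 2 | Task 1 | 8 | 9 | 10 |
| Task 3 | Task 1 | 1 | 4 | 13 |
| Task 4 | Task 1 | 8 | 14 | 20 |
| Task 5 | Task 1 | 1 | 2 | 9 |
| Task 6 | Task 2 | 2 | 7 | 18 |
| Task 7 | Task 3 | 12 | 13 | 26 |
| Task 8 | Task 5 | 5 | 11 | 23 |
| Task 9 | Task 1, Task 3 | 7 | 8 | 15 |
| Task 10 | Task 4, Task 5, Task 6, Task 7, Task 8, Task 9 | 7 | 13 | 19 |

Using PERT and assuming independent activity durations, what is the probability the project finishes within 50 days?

0.932

te_Task 1 = (8 + 4·10 + 18)/6 = 66/6 = 11; σ²_Task 1 = ((18−8)/6)² = 2.778
te_Task 2 = (8 + 4·9 + 10)/6 = 54/6 = 9; σ²_Task 2 = ((10−8)/6)² = 0.111
te_Task 3 = (1 + 4·4 + 13)/6 = 30/6 = 5; σ²_Task 3 = ((13−1)/6)² = 4.000
te_Task 4 = (8 + 4·14 + 20)/6 = 84/6 = 14; σ²_Task 4 = ((20−8)/6)² = 4.000
te_Task 5 = (1 + 4·2 + 9)/6 = 18/6 = 3; σ²_Task 5 = ((9−1)/6)² = 1.778
te_Task 6 = (2 + 4·7 + 18)/6 = 48/6 = 8; σ²_Task 6 = ((18−2)/6)² = 7.111
te_Task 7 = (12 + 4·13 + 26)/6 = 90/6 = 15; σ²_Task 7 = ((26−12)/6)² = 5.444
te_Task 8 = (5 + 4·11 + 23)/6 = 72/6 = 12; σ²_Task 8 = ((23−5)/6)² = 9.000
te_Task 9 = (7 + 4·8 + 15)/6 = 54/6 = 9; σ²_Task 9 = ((15−7)/6)² = 1.778
te_Task 10 = (7 + 4·13 + 19)/6 = 78/6 = 13; σ²_Task 10 = ((19−7)/6)² = 4.000

Forward pass:
ES_Task 1 = 0; EF_Task 1 = 11
ES_Task 2 = 11; EF_Task 2 = 11+9 = 20
ES_Task 3 = 11; EF_Task 3 = 11+5 = 16
ES_Task 4 = 11; EF_Task 4 = 11+14 = 25
ES_Task 5 = 11; EF_Task 5 = 11+3 = 14
ES_Task 6 = 20; EF_Task 6 = 20+8 = 28
ES_Task 7 = 16; EF_Task 7 = 16+15 = 31
ES_Task 8 = 14; EF_Task 8 = 14+12 = 26
ES_Task 9 = max(EF_Task 1=11, EF_Task 3=16) = 16; EF_Task 9 = 16+9 = 25
ES_Task 10 = max(EF_Task 4=25, EF_Task 5=14, EF_Task 6=28, EF_Task 7=31, EF_Task 8=26, EF_Task 9=25) = 31; EF_Task 10 = 31+13 = 44
Expected project duration μ = 44 days. Critical path: Task 1 → Task 3 → Task 7 → Task 10.

Variance along critical path = 2.778 + 4.000 + 5.444 + 4.000 = 16.222; σ = √16.222 = 4.028 days.
Z = (50 − 44) / 4.028 = 1.490
P(T ≤ 50) = Φ(1.490) ≈ 0.932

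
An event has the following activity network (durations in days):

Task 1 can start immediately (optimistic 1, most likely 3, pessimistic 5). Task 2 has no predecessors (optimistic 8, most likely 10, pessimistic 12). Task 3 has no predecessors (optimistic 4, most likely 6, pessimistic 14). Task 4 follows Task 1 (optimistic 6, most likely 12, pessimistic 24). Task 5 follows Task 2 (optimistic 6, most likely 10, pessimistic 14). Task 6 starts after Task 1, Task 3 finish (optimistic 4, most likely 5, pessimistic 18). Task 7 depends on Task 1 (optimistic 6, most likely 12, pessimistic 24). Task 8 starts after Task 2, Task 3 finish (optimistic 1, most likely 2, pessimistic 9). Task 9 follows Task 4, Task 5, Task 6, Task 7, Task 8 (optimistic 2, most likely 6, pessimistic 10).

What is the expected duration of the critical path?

te_Task 1 = (1 + 4·3 + 5)/6 = 18/6 = 3
te_Task 2 = (8 + 4·10 + 12)/6 = 60/6 = 10
te_Task 3 = (4 + 4·6 + 14)/6 = 42/6 = 7
te_Task 4 = (6 + 4·12 + 24)/6 = 78/6 = 13
te_Task 5 = (6 + 4·10 + 14)/6 = 60/6 = 10
te_Task 6 = (4 + 4·5 + 18)/6 = 42/6 = 7
te_Task 7 = (6 + 4·12 + 24)/6 = 78/6 = 13
te_Task 8 = (1 + 4·2 + 9)/6 = 18/6 = 3
te_Task 9 = (2 + 4·6 + 10)/6 = 36/6 = 6

Forward pass:
ES_Task 1 = 0; EF_Task 1 = 3
ES_Task 2 = 0; EF_Task 2 = 10
ES_Task 3 = 0; EF_Task 3 = 7
ES_Task 4 = 3; EF_Task 4 = 3+13 = 16
ES_Task 5 = 10; EF_Task 5 = 10+10 = 20
ES_Task 6 = max(EF_Task 1=3, EF_Task 3=7) = 7; EF_Task 6 = 7+7 = 14
ES_Task 7 = 3; EF_Task 7 = 3+13 = 16
ES_Task 8 = max(EF_Task 2=10, EF_Task 3=7) = 10; EF_Task 8 = 10+3 = 13
ES_Task 9 = max(EF_Task 4=16, EF_Task 5=20, EF_Task 6=14, EF_Task 7=16, EF_Task 8=13) = 20; EF_Task 9 = 20+6 = 26
Expected project duration μ = 26 days. Critical path: Task 2 → Task 5 → Task 9.

26 days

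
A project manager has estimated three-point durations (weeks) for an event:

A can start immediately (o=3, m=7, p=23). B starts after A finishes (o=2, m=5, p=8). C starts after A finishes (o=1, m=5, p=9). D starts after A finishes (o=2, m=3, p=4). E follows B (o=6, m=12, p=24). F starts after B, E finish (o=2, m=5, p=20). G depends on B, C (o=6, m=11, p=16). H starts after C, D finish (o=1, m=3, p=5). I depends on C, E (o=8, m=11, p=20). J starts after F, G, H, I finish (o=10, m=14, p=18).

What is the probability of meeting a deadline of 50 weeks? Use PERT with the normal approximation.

te_A = (3 + 4·7 + 23)/6 = 54/6 = 9; σ²_A = ((23−3)/6)² = 11.111
te_B = (2 + 4·5 + 8)/6 = 30/6 = 5; σ²_B = ((8−2)/6)² = 1.000
te_C = (1 + 4·5 + 9)/6 = 30/6 = 5; σ²_C = ((9−1)/6)² = 1.778
te_D = (2 + 4·3 + 4)/6 = 18/6 = 3; σ²_D = ((4−2)/6)² = 0.111
te_E = (6 + 4·12 + 24)/6 = 78/6 = 13; σ²_E = ((24−6)/6)² = 9.000
te_F = (2 + 4·5 + 20)/6 = 42/6 = 7; σ²_F = ((20−2)/6)² = 9.000
te_G = (6 + 4·11 + 16)/6 = 66/6 = 11; σ²_G = ((16−6)/6)² = 2.778
te_H = (1 + 4·3 + 5)/6 = 18/6 = 3; σ²_H = ((5−1)/6)² = 0.444
te_I = (8 + 4·11 + 20)/6 = 72/6 = 12; σ²_I = ((20−8)/6)² = 4.000
te_J = (10 + 4·14 + 18)/6 = 84/6 = 14; σ²_J = ((18−10)/6)² = 1.778

Forward pass:
ES_A = 0; EF_A = 9
ES_B = 9; EF_B = 9+5 = 14
ES_C = 9; EF_C = 9+5 = 14
ES_D = 9; EF_D = 9+3 = 12
ES_E = 14; EF_E = 14+13 = 27
ES_F = max(EF_B=14, EF_E=27) = 27; EF_F = 27+7 = 34
ES_G = max(EF_B=14, EF_C=14) = 14; EF_G = 14+11 = 25
ES_H = max(EF_C=14, EF_D=12) = 14; EF_H = 14+3 = 17
ES_I = max(EF_C=14, EF_E=27) = 27; EF_I = 27+12 = 39
ES_J = max(EF_F=34, EF_G=25, EF_H=17, EF_I=39) = 39; EF_J = 39+14 = 53
Expected project duration μ = 53 weeks. Critical path: A → B → E → I → J.

Variance along critical path = 11.111 + 1.000 + 9.000 + 4.000 + 1.778 = 26.889; σ = √26.889 = 5.185 weeks.
Z = (50 − 53) / 5.185 = -0.579
P(T ≤ 50) = Φ(-0.579) ≈ 0.281

0.281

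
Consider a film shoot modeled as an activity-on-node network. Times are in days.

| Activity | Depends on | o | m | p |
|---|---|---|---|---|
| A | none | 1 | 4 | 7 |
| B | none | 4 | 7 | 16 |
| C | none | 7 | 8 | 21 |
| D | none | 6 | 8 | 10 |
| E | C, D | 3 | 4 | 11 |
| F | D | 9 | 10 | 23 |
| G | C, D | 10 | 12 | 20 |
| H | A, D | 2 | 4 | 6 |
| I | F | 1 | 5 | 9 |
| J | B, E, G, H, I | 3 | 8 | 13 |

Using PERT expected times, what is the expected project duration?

33 days

te_A = (1 + 4·4 + 7)/6 = 24/6 = 4
te_B = (4 + 4·7 + 16)/6 = 48/6 = 8
te_C = (7 + 4·8 + 21)/6 = 60/6 = 10
te_D = (6 + 4·8 + 10)/6 = 48/6 = 8
te_E = (3 + 4·4 + 11)/6 = 30/6 = 5
te_F = (9 + 4·10 + 23)/6 = 72/6 = 12
te_G = (10 + 4·12 + 20)/6 = 78/6 = 13
te_H = (2 + 4·4 + 6)/6 = 24/6 = 4
te_I = (1 + 4·5 + 9)/6 = 30/6 = 5
te_J = (3 + 4·8 + 13)/6 = 48/6 = 8

Forward pass:
ES_A = 0; EF_A = 4
ES_B = 0; EF_B = 8
ES_C = 0; EF_C = 10
ES_D = 0; EF_D = 8
ES_E = max(EF_C=10, EF_D=8) = 10; EF_E = 10+5 = 15
ES_F = 8; EF_F = 8+12 = 20
ES_G = max(EF_C=10, EF_D=8) = 10; EF_G = 10+13 = 23
ES_H = max(EF_A=4, EF_D=8) = 8; EF_H = 8+4 = 12
ES_I = 20; EF_I = 20+5 = 25
ES_J = max(EF_B=8, EF_E=15, EF_G=23, EF_H=12, EF_I=25) = 25; EF_J = 25+8 = 33
Expected project duration μ = 33 days. Critical path: D → F → I → J.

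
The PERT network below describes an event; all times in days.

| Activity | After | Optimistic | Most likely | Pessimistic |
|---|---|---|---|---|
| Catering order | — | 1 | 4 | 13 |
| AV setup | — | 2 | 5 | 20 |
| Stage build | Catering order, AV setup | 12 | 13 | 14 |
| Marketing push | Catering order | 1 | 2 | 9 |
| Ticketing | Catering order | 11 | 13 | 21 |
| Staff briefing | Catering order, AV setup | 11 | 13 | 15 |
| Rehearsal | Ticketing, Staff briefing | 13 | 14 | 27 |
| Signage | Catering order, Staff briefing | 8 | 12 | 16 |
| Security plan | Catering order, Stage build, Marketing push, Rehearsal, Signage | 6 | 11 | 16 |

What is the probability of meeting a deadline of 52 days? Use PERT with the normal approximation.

0.883

te_Catering order = (1 + 4·4 + 13)/6 = 30/6 = 5; σ²_Catering order = ((13−1)/6)² = 4.000
te_AV setup = (2 + 4·5 + 20)/6 = 42/6 = 7; σ²_AV setup = ((20−2)/6)² = 9.000
te_Stage build = (12 + 4·13 + 14)/6 = 78/6 = 13; σ²_Stage build = ((14−12)/6)² = 0.111
te_Marketing push = (1 + 4·2 + 9)/6 = 18/6 = 3; σ²_Marketing push = ((9−1)/6)² = 1.778
te_Ticketing = (11 + 4·13 + 21)/6 = 84/6 = 14; σ²_Ticketing = ((21−11)/6)² = 2.778
te_Staff briefing = (11 + 4·13 + 15)/6 = 78/6 = 13; σ²_Staff briefing = ((15−11)/6)² = 0.444
te_Rehearsal = (13 + 4·14 + 27)/6 = 96/6 = 16; σ²_Rehearsal = ((27−13)/6)² = 5.444
te_Signage = (8 + 4·12 + 16)/6 = 72/6 = 12; σ²_Signage = ((16−8)/6)² = 1.778
te_Security plan = (6 + 4·11 + 16)/6 = 66/6 = 11; σ²_Security plan = ((16−6)/6)² = 2.778

Forward pass:
ES_Catering order = 0; EF_Catering order = 5
ES_AV setup = 0; EF_AV setup = 7
ES_Stage build = max(EF_Catering order=5, EF_AV setup=7) = 7; EF_Stage build = 7+13 = 20
ES_Marketing push = 5; EF_Marketing push = 5+3 = 8
ES_Ticketing = 5; EF_Ticketing = 5+14 = 19
ES_Staff briefing = max(EF_Catering order=5, EF_AV setup=7) = 7; EF_Staff briefing = 7+13 = 20
ES_Rehearsal = max(EF_Ticketing=19, EF_Staff briefing=20) = 20; EF_Rehearsal = 20+16 = 36
ES_Signage = max(EF_Catering order=5, EF_Staff briefing=20) = 20; EF_Signage = 20+12 = 32
ES_Security plan = max(EF_Catering order=5, EF_Stage build=20, EF_Marketing push=8, EF_Rehearsal=36, EF_Signage=32) = 36; EF_Security plan = 36+11 = 47
Expected project duration μ = 47 days. Critical path: AV setup → Staff briefing → Rehearsal → Security plan.

Variance along critical path = 9.000 + 0.444 + 5.444 + 2.778 = 17.667; σ = √17.667 = 4.203 days.
Z = (52 − 47) / 4.203 = 1.190
P(T ≤ 52) = Φ(1.190) ≈ 0.883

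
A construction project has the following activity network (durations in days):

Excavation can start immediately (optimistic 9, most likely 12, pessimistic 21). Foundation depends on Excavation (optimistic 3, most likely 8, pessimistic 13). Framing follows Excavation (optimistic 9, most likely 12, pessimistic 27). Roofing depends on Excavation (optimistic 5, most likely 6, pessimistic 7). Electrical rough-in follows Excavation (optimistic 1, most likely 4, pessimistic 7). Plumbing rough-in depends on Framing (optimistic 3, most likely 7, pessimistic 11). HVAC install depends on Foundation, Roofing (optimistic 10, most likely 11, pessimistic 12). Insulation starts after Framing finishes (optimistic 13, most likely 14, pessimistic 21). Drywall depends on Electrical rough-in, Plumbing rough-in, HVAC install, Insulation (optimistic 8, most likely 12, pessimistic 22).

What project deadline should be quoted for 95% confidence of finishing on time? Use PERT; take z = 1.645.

62.4 days

te_Excavation = (9 + 4·12 + 21)/6 = 78/6 = 13; σ²_Excavation = ((21−9)/6)² = 4.000
te_Foundation = (3 + 4·8 + 13)/6 = 48/6 = 8; σ²_Foundation = ((13−3)/6)² = 2.778
te_Framing = (9 + 4·12 + 27)/6 = 84/6 = 14; σ²_Framing = ((27−9)/6)² = 9.000
te_Roofing = (5 + 4·6 + 7)/6 = 36/6 = 6; σ²_Roofing = ((7−5)/6)² = 0.111
te_Electrical rough-in = (1 + 4·4 + 7)/6 = 24/6 = 4; σ²_Electrical rough-in = ((7−1)/6)² = 1.000
te_Plumbing rough-in = (3 + 4·7 + 11)/6 = 42/6 = 7; σ²_Plumbing rough-in = ((11−3)/6)² = 1.778
te_HVAC install = (10 + 4·11 + 12)/6 = 66/6 = 11; σ²_HVAC install = ((12−10)/6)² = 0.111
te_Insulation = (13 + 4·14 + 21)/6 = 90/6 = 15; σ²_Insulation = ((21−13)/6)² = 1.778
te_Drywall = (8 + 4·12 + 22)/6 = 78/6 = 13; σ²_Drywall = ((22−8)/6)² = 5.444

Forward pass:
ES_Excavation = 0; EF_Excavation = 13
ES_Foundation = 13; EF_Foundation = 13+8 = 21
ES_Framing = 13; EF_Framing = 13+14 = 27
ES_Roofing = 13; EF_Roofing = 13+6 = 19
ES_Electrical rough-in = 13; EF_Electrical rough-in = 13+4 = 17
ES_Plumbing rough-in = 27; EF_Plumbing rough-in = 27+7 = 34
ES_HVAC install = max(EF_Foundation=21, EF_Roofing=19) = 21; EF_HVAC install = 21+11 = 32
ES_Insulation = 27; EF_Insulation = 27+15 = 42
ES_Drywall = max(EF_Electrical rough-in=17, EF_Plumbing rough-in=34, EF_HVAC install=32, EF_Insulation=42) = 42; EF_Drywall = 42+13 = 55
Expected project duration μ = 55 days. Critical path: Excavation → Framing → Insulation → Drywall.

Variance along critical path = 4.000 + 9.000 + 1.778 + 5.444 = 20.222; σ = 4.497 days.
D = μ + z·σ = 55 + 1.645·4.497 = 62.4 days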